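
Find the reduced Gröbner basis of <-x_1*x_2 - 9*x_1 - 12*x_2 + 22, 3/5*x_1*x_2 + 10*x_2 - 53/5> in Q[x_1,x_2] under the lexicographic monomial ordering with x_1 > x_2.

f_1 = -x_1*x_2 - 9*x_1 - 12*x_2 + 22, LT = x_1*x_2.
f_2 = 3/5*x_1*x_2 + 10*x_2 - 53/5, LT = x_1*x_2.

S(f_1,f_2): lcm = x_1*x_2. S = 9*x_1 - 14/3*x_2 - 13/3.
  reduce S modulo (f_1, f_2):
  remainder 9*x_1 - 14/3*x_2 - 13/3 ≠ 0; add g_3 = 9*x_1 - 14/3*x_2 - 13/3 to the basis.

S(f_1,g_3): lcm = x_1*x_2. S = 9*x_1 + 14/27*x_2**2 + 337/27*x_2 - 22.
  reduce S modulo (f_1, f_2, g_3):
  remainder 14/27*x_2**2 + 463/27*x_2 - 53/3 ≠ 0; add g_4 = 14/27*x_2**2 + 463/27*x_2 - 53/3 to the basis.

The other S-polynomials (S(f_2,g_3), S(f_1,g_4), S(f_2,g_4), S(g_3,g_4)) all reduce to 0 modulo the current basis, so we have a Gröbner basis.
Inter-reduce: drop elements whose leading term is divisible by another's, tail-reduce, and make monic.

G = {x_1 - 14/27*x_2 - 13/27, x_2**2 + 463/14*x_2 - 477/14}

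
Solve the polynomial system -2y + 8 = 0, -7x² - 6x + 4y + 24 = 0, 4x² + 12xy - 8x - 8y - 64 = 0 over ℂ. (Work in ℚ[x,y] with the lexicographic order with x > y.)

Compute a lex Gröbner basis by Buchberger's algorithm.
f_1 = -2y + 8, LT = y.
f_2 = -7x² - 6x + 4y + 24, LT = x².
f_3 = 4x² + 12xy - 8x - 8y - 64, LT = x².

S(f_2,f_3): lcm = x². S = -3xy + 20/7x + 10/7y + 88/7.
  reduce S modulo (f_1, f_2, f_3):
  remainder -64/7x + 128/7 ≠ 0; add h_4 = -64/7x + 128/7 to the basis.

The other S-polynomials (S(f_1,f_2), S(f_1,f_3), S(f_1,h_4), S(f_2,h_4), S(f_3,h_4)) all reduce to 0 modulo the current basis, so we have a Gröbner basis.
Inter-reduce: drop elements whose leading term is divisible by another's, tail-reduce, and make monic.
Reduced Gröbner basis: {x - 2, y - 4}.

Since the basis is lex-ordered, y - 4 is univariate in y. Its roots are {4}. Back-substituting each root into the other basis elements fixes the other coordinates.
  y = 4: the earlier basis element becomes x - 2 = 0, giving x = 2 — point (2, 4).

{(2, 4)}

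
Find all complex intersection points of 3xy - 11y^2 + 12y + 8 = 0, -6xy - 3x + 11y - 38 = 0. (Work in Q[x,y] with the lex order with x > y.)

Compute a lex Gröbner basis by Buchberger's algorithm.
f_1 = 3xy - 11y^2 + 12y + 8, LT = xy.
f_2 = -6xy - 3x + 11y - 38, LT = xy.

S(f_1,f_2): lcm = xy. S = -1/2x - 11/3y^2 + 35/6y - 11/3.
  leading term x: no divisor's leading term divides it; move -1/2x to the remainder.
  leading term y^2: no divisor's leading term divides it; move -11/3y^2 to the remainder.
  leading term y: no divisor's leading term divides it; move 35/6y to the remainder.
  leading term 1: no divisor's leading term divides it; move -11/3 to the remainder.
  remainder -1/2x - 11/3y^2 + 35/6y - 11/3 ≠ 0; add h_3 = -1/2x - 11/3y^2 + 35/6y - 11/3 to the basis.

S(f_1,h_3): lcm = xy. S = -22/3y^3 + 8y^2 - 10/3y + 8/3.
  leading term y^3: no divisor's leading term divides it; move -22/3y^3 to the remainder.
  leading term y^2: no divisor's leading term divides it; move 8y^2 to the remainder.
  leading term y: no divisor's leading term divides it; move -10/3y to the remainder.
  leading term 1: no divisor's leading term divides it; move 8/3 to the remainder.
  remainder -22/3y^3 + 8y^2 - 10/3y + 8/3 ≠ 0; add h_4 = -22/3y^3 + 8y^2 - 10/3y + 8/3 to the basis.

The other S-polynomials (S(f_2,h_3), S(f_1,h_4), S(f_2,h_4), S(h_3,h_4)) all reduce to 0 modulo the current basis, so we have a Gröbner basis.
Inter-reduce: drop elements whose leading term is divisible by another's, tail-reduce, and make monic.
Reduced Gröbner basis: {x + 22/3y^2 - 35/3y + 22/3, y^3 - 12/11y^2 + 5/11y - 4/11}.

Since the basis is lex-ordered, y^3 - 12/11y^2 + 5/11y - 4/11 is univariate in y. Its roots are {1, 1/22 - 5*sqrt(7)*I/22, 1/22 + 5*sqrt(7)*I/22}. Back-substituting each root into the other basis elements fixes the other coordinates.
  y = 1: the earlier basis element becomes x + 3 = 0, giving x = -3 — point (-3, 1).
  y = 1/22 - 5*sqrt(7)*I/22: the earlier basis element becomes x + 25/6 + 5*sqrt(7)*I/2 = 0, giving x = -25/6 - 5*sqrt(7)*I/2 — point (-25/6 - 5*sqrt(7)*I/2, 1/22 - 5*sqrt(7)*I/22).
  y = 1/22 + 5*sqrt(7)*I/22: the earlier basis element becomes x + 25/6 - 5*sqrt(7)*I/2 = 0, giving x = -25/6 + 5*sqrt(7)*I/2 — point (-25/6 + 5*sqrt(7)*I/2, 1/22 + 5*sqrt(7)*I/22).

{(-3, 1), (-25/6 - 5*sqrt(7)*I/2, 1/22 - 5*sqrt(7)*I/22), (-25/6 + 5*sqrt(7)*I/2, 1/22 + 5*sqrt(7)*I/22)}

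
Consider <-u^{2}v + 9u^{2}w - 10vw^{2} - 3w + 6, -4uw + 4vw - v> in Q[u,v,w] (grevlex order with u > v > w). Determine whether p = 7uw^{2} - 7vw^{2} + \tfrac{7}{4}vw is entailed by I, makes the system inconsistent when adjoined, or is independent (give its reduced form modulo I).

7uw^{2} - 7vw^{2} + \tfrac{7}{4}vw lies in I (it reduces to 0).

First compute the reduced Gröbner basis of I by Buchberger's algorithm.
f_1 = -u^{2}v + 9u^{2}w - 10vw^{2} - 3w + 6, LT = u^{2}v.
f_2 = -4uw + 4vw - v, LT = uw.

S(f_1,f_2): lcm = u^{2}vw. S = uv^{2}w - 9u^{2}w^{2} + 10vw^{3} - \tfrac{1}{4}uv^{2} + 3w^{2} - 6w.
  reduce S modulo (f_1, f_2):
  remainder v^{3}w - 9v^{2}w^{2} + 10vw^{3} - \tfrac{1}{4}uv^{2} - \tfrac{1}{4}v^{3} + \tfrac{9}{2}v^{2}w - \tfrac{9}{16}v^{2} + 3w^{2} - 6w ≠ 0; add h_3 = v^{3}w - 9v^{2}w^{2} + 10vw^{3} - \tfrac{1}{4}uv^{2} - \tfrac{1}{4}v^{3} + \tfrac{9}{2}v^{2}w - \tfrac{9}{16}v^{2} + 3w^{2} - 6w to the basis.

The other S-polynomials (S(f_1,h_3), S(f_2,h_3)) all reduce to 0 modulo the current basis, so we have a Gröbner basis.
Inter-reduce: drop elements whose leading term is divisible by another's, tail-reduce, and make monic.
Reduced Gröbner basis: {v^{3}w - 9v^{2}w^{2} + 10vw^{3} - \tfrac{1}{4}uv^{2} - \tfrac{1}{4}v^{3} + \tfrac{9}{2}v^{2}w - \tfrac{9}{16}v^{2} + 3w^{2} - 6w, u^{2}v - 9v^{2}w + 10vw^{2} + \tfrac{9}{4}uv + \tfrac{9}{4}v^{2} + 3w - 6, uw - vw + \tfrac{1}{4}v}.
Label its elements g_1 = v^{3}w - 9v^{2}w^{2} + 10vw^{3} - \tfrac{1}{4}uv^{2} - \tfrac{1}{4}v^{3} + \tfrac{9}{2}v^{2}w - \tfrac{9}{16}v^{2} + 3w^{2} - 6w, g_2 = u^{2}v - 9v^{2}w + 10vw^{2} + \tfrac{9}{4}uv + \tfrac{9}{4}v^{2} + 3w - 6, g_3 = uw - vw + \tfrac{1}{4}v.

Reduce p = 7uw^{2} - 7vw^{2} + \tfrac{7}{4}vw modulo G:
  leading term uw^{2}: subtract (7w)·g_3 from 7uw^{2} - 7vw^{2} + \tfrac{7}{4}vw → 0
  normal form = 0.
Since the normal form is 0, p ∈ I.

The remainder on division by a Gröbner basis is unique — it is the normal form.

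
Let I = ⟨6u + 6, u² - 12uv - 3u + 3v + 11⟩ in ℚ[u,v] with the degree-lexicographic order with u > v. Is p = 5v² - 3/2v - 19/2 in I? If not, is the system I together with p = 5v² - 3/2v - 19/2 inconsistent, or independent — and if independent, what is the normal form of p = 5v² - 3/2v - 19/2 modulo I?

First compute the reduced Gröbner basis of I by Buchberger's algorithm.
f_1 = 6u + 6, LT = u.
f_2 = u² - 12uv - 3u + 3v + 11, LT = u².

S(f_1,f_2): lcm = u². S = 12uv + 4u - 3v - 11.
  leading term uv: subtract (2v)·f_1 from 12uv + 4u - 3v - 11 → 4u - 15v - 11
  leading term u: subtract (⅔)·f_1 from 4u - 15v - 11 → -15v - 15
  leading term v: no divisor's leading term divides it; move -15v to the remainder.
  leading term 1: no divisor's leading term divides it; move -15 to the remainder.
  remainder -15v - 15 ≠ 0; add h_3 = -15v - 15 to the basis.

The other S-polynomials (S(f_1,h_3), S(f_2,h_3)) all reduce to 0 modulo the current basis, so we have a Gröbner basis.
Inter-reduce: drop elements whose leading term is divisible by another's, tail-reduce, and make monic.
Reduced Gröbner basis: {u + 1, v + 1}.
Label its elements g_1 = u + 1, g_2 = v + 1.

Reduce p = 5v² - 3/2v - 19/2 modulo G:
  leading term v²: subtract (5v)·g_2 from 5v² - 3/2v - 19/2 → -13/2v - 19/2
  leading term v: subtract (-13/2)·g_2 from -13/2v - 19/2 → -3
  leading term 1: no divisor's leading term divides it; move -3 to the remainder.
  normal form = -3.
The normal form is nonzero, so p ∉ I. Since p minus its normal form lies in I, I + (p) = I + (r) where r = -3; decide whether this ideal is the whole ring.
Here r = -3 is a nonzero constant, hence a unit: 1 ∈ I + (p), the Gröbner basis of I + (p) is {1}, and the enlarged system has no common solution — adjoining p is inconsistent.

Adjoining 5v² - 3/2v - 19/2 makes the ideal the whole ring: the system is inconsistent.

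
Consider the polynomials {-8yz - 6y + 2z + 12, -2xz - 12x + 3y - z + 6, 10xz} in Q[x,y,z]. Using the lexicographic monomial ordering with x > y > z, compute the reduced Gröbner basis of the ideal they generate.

G = {x + 1/9z^2 - 2/3z - 1, y + 4/9z^2 - 3z - 2, z^3 - 6z^2 - 9z}

The reduced Gröbner basis is the canonical form of the ideal for this ordering.

f_1 = -8yz - 6y + 2z + 12, LT = yz.
f_2 = -2xz - 12x + 3y - z + 6, LT = xz.
f_3 = 10xz, LT = xz.

S(f_1,f_2): lcm = xyz. S = -21/4xy - 1/4xz - 3/2x + 3/2y^2 - 1/2yz + 3y.
  reduce S modulo (f_1, f_2, f_3):
  remainder -21/4xy + 3/2y^2 + 3y - 3/2 ≠ 0; add g_4 = -21/4xy + 3/2y^2 + 3y - 3/2 to the basis.

S(f_1,f_3): lcm = xyz. S = 3/4xy - 1/4xz - 3/2x.
  reduce S modulo (f_1, f_2, f_3, g_4):
  remainder 3/14y^2 + 3/56y + 1/8z - 27/28 ≠ 0; add g_5 = 3/14y^2 + 3/56y + 1/8z - 27/28 to the basis.

S(f_2,f_3): lcm = xz. S = 6x - 3/2y + 1/2z - 3.
  reduce S modulo (f_1, f_2, f_3, g_4, g_5):
  remainder 6x - 3/2y + 1/2z - 3 ≠ 0; add g_6 = 6x - 3/2y + 1/2z - 3 to the basis.

S(f_1,g_5): lcm = y^2z. S = 3/4y^2 - 1/2yz - 3/2y - 7/12z^2 + 9/2z.
  reduce S modulo (f_1, f_2, f_3, g_4, g_5, g_6):
  remainder -21/16y - 7/12z^2 + 63/16z + 21/8 ≠ 0; add g_7 = -21/16y - 7/12z^2 + 63/16z + 21/8 to the basis.

S(f_1,g_7): lcm = yz. S = 3/4y - 4/9z^3 + 3z^2 + 7/4z - 3/2.
  reduce S modulo (f_1, f_2, f_3, g_4, g_5, g_6, g_7):
  remainder -4/9z^3 + 8/3z^2 + 4z ≠ 0; add g_8 = -4/9z^3 + 8/3z^2 + 4z to the basis.

The other S-polynomials (S(f_1,g_4), S(f_2,g_4), S(f_3,g_4), S(f_2,g_5), S(f_3,g_5), S(g_4,g_5), S(f_1,g_6), S(f_2,g_6), S(f_3,g_6), S(g_4,g_6), S(g_5,g_6), S(f_2,g_7), S(f_3,g_7), S(g_4,g_7), S(g_5,g_7), S(g_6,g_7), S(f_1,g_8), S(f_2,g_8), S(f_3,g_8), S(g_4,g_8), S(g_5,g_8), S(g_6,g_8), S(g_7,g_8)) all reduce to 0 modulo the current basis, so we have a Gröbner basis.
Inter-reduce: drop elements whose leading term is divisible by another's, tail-reduce, and make monic.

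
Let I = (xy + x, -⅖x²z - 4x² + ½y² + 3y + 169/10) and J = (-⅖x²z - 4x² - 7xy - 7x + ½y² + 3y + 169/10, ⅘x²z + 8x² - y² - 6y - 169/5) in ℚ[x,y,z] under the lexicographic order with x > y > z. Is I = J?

Since reduced Gröbner bases are canonical representatives of ideals under a given ordering, it suffices to compute and compare them.
Buchberger on the first generating set:
f_1 = xy + x, LT = xy.
f_2 = -⅖x²z - 4x² + ½y² + 3y + 169/10, LT = x²z.

S(f_1,f_2): lcm = x²yz. S = -10x²y + x²z + 5/4y³ + 15/2y² + 169/4y.
  leading term x²y: subtract (-10x)·f_1 from -10x²y + x²z + 5/4y³ + 15/2y² + 169/4y → x²z + 10x² + 5/4y³ + 15/2y² + 169/4y
  leading term x²z: subtract (-5/2)·f_2 from x²z + 10x² + 5/4y³ + 15/2y² + 169/4y → 5/4y³ + 35/4y² + 199/4y + 169/4
  leading term y³: no divisor's leading term divides it; move 5/4y³ to the remainder.
  leading term y²: no divisor's leading term divides it; move 35/4y² to the remainder.
  leading term y: no divisor's leading term divides it; move 199/4y to the remainder.
  leading term 1: no divisor's leading term divides it; move 169/4 to the remainder.
  remainder 5/4y³ + 35/4y² + 199/4y + 169/4 ≠ 0; add g_3 = 5/4y³ + 35/4y² + 199/4y + 169/4 to the basis.

The other S-polynomials (S(f_1,g_3), S(f_2,g_3)) all reduce to 0 modulo the current basis, so we have a Gröbner basis.
Inter-reduce: drop elements whose leading term is divisible by another's, tail-reduce, and make monic.
Reduced Gröbner basis: {x²z + 10x² - 5/4y² - 15/2y - 169/4, xy + x, y³ + 7y² + 199/5y + 169/5}.

Buchberger on the second generating set:
h_1 = -⅖x²z - 4x² - 7xy - 7x + ½y² + 3y + 169/10, LT = x²z.
h_2 = ⅘x²z + 8x² - y² - 6y - 169/5, LT = x²z.

S(h_1,h_2): lcm = x²z. S = 35/2xy + 35/2x.
  leading term xy: no divisor's leading term divides it; move 35/2xy to the remainder.
  leading term x: no divisor's leading term divides it; move 35/2x to the remainder.
  remainder 35/2xy + 35/2x ≠ 0; add k_3 = 35/2xy + 35/2x to the basis.

S(h_1,k_3): lcm = x²yz. S = 10x²y - x²z + 35/2xy² + 35/2xy - 5/4y³ - 15/2y² - 169/4y.
  leading term x²y: subtract (4/7x)·k_3 from 10x²y - x²z + 35/2xy² + 35/2xy - 5/4y³ - 15/2y² - 169/4y → -x²z - 10x² + 35/2xy² + 35/2xy - 5/4y³ - 15/2y² - 169/4y
  leading term x²z: subtract (5/2)·h_1 from -x²z - 10x² + 35/2xy² + 35/2xy - 5/4y³ - 15/2y² - 169/4y → 35/2xy² + 35xy + 35/2x - 5/4y³ - 35/4y² - 199/4y - 169/4
  leading term xy²: subtract (y)·k_3 from 35/2xy² + 35xy + 35/2x - 5/4y³ - 35/4y² - 199/4y - 169/4 → 35/2xy + 35/2x - 5/4y³ - 35/4y² - 199/4y - 169/4
  leading term xy: subtract (1)·k_3 from 35/2xy + 35/2x - 5/4y³ - 35/4y² - 199/4y - 169/4 → -5/4y³ - 35/4y² - 199/4y - 169/4
  leading term y³: no divisor's leading term divides it; move -5/4y³ to the remainder.
  leading term y²: no divisor's leading term divides it; move -35/4y² to the remainder.
  leading term y: no divisor's leading term divides it; move -199/4y to the remainder.
  leading term 1: no divisor's leading term divides it; move -169/4 to the remainder.
  remainder -5/4y³ - 35/4y² - 199/4y - 169/4 ≠ 0; add k_4 = -5/4y³ - 35/4y² - 199/4y - 169/4 to the basis.

The other S-polynomials (S(h_2,k_3), S(h_1,k_4), S(h_2,k_4), S(k_3,k_4)) all reduce to 0 modulo the current basis, so we have a Gröbner basis.
Inter-reduce: drop elements whose leading term is divisible by another's, tail-reduce, and make monic.
Reduced Gröbner basis: {x²z + 10x² - 5/4y² - 15/2y - 169/4, xy + x, y³ + 7y² + 199/5y + 169/5}.

These coincide, so the ideals are equal.
The choice of monomial ordering does not affect the verdict — as long as both bases are computed under the same ordering, their equality decides ideal equality.

Yes, the ideals are equal.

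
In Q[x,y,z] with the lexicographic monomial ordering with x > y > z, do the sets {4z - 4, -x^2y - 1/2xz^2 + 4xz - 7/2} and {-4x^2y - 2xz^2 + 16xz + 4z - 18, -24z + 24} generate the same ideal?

For a fixed monomial order, each ideal has a unique reduced Gröbner basis; comparing bases decides equality.
Buchberger on the first generating set:
f_1 = 4z - 4, LT = z.
f_2 = -x^2y - 1/2xz^2 + 4xz - 7/2, LT = x^2y.

S(f_1,f_2): leading monomials are coprime, so the S-polynomial reduces to 0 (Buchberger's first criterion).
Every S-polynomial of the final basis reduces to 0, so we have a Gröbner basis.
Inter-reduce: drop elements whose leading term is divisible by another's, tail-reduce, and make monic.
Reduced Gröbner basis: {x^2y - 7/2x + 7/2, z - 1}.

Buchberger on the second generating set:
h_1 = -4x^2y - 2xz^2 + 16xz + 4z - 18, LT = x^2y.
h_2 = -24z + 24, LT = z.

S(h_1,h_2): leading monomials are coprime, so the S-polynomial reduces to 0 (Buchberger's first criterion).
Every S-polynomial of the final basis reduces to 0, so we have a Gröbner basis.
Inter-reduce: drop elements whose leading term is divisible by another's, tail-reduce, and make monic.
Reduced Gröbner basis: {x^2y - 7/2x + 7/2, z - 1}.

Same reduced basis, so the two generating sets span the same ideal.

Yes, the ideals are equal.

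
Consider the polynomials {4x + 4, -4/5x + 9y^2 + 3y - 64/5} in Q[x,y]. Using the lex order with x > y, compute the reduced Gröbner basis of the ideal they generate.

G = {x + 1, y^2 + 1/3y - 4/3}

f_1 = 4x + 4, LT = x.
f_2 = -4/5x + 9y^2 + 3y - 64/5, LT = x.

S(f_1,f_2): lcm = x. S = 45/4y^2 + 15/4y - 15.
  leading term y^2: no divisor's leading term divides it; move 45/4y^2 to the remainder.
  leading term y: no divisor's leading term divides it; move 15/4y to the remainder.
  leading term 1: no divisor's leading term divides it; move -15 to the remainder.
  remainder 45/4y^2 + 15/4y - 15 ≠ 0; add g_3 = 45/4y^2 + 15/4y - 15 to the basis.

S(f_1,g_3): leading monomials are coprime, so the S-polynomial reduces to 0 (Buchberger's first criterion).
S(f_2,g_3): leading monomials are coprime, so the S-polynomial reduces to 0 (Buchberger's first criterion).
Every S-polynomial of the final basis reduces to 0, so we have a Gröbner basis.
Inter-reduce: drop elements whose leading term is divisible by another's, tail-reduce, and make monic.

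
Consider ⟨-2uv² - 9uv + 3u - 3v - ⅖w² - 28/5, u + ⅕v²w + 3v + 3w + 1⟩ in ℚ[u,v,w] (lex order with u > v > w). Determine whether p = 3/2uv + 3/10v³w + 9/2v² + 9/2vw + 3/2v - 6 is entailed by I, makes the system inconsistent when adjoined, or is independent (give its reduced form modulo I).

Adjoining 3/2uv + 3/10v³w + 9/2v² + 9/2vw + 3/2v - 6 makes the ideal the whole ring: the system is inconsistent.

First compute the reduced Gröbner basis of I by Buchberger's algorithm.
f_1 = -2uv² - 9uv + 3u - 3v - ⅖w² - 28/5, LT = uv².
f_2 = u + ⅕v²w + 3v + 3w + 1, LT = u.

S(f_1,f_2): lcm = uv². S = 9/2uv - 3/2u - ⅕v⁴w - 3v³ - 3v²w - v² + 3/2v + ⅕w² + 14/5.
  leading term uv: subtract (9/2v)·f_2 from 9/2uv - 3/2u - ⅕v⁴w - 3v³ - 3v²w - v² + 3/2v + ⅕w² + 14/5 → -3/2u - ⅕v⁴w - 9/10v³w - 3v³ - 3v²w - 29/2v² - 27/2vw - 3v + ⅕w² + 14/5
  leading term u: subtract (-3/2)·f_2 from -3/2u - ⅕v⁴w - 9/10v³w - 3v³ - 3v²w - 29/2v² - 27/2vw - 3v + ⅕w² + 14/5 → -⅕v⁴w - 9/10v³w - 3v³ - 27/10v²w - 29/2v² - 27/2vw + 3/2v + ⅕w² + 9/2w + 43/10
  leading term v⁴w: no divisor's leading term divides it; move -⅕v⁴w to the remainder.
  leading term v³w: no divisor's leading term divides it; move -9/10v³w to the remainder.
  leading term v³: no divisor's leading term divides it; move -3v³ to the remainder.
  leading term v²w: no divisor's leading term divides it; move -27/10v²w to the remainder.
  leading term v²: no divisor's leading term divides it; move -29/2v² to the remainder.
  leading term vw: no divisor's leading term divides it; move -27/2vw to the remainder.
  leading term v: no divisor's leading term divides it; move 3/2v to the remainder.
  leading term w²: no divisor's leading term divides it; move ⅕w² to the remainder.
  leading term w: no divisor's leading term divides it; move 9/2w to the remainder.
  leading term 1: no divisor's leading term divides it; move 43/10 to the remainder.
  remainder -⅕v⁴w - 9/10v³w - 3v³ - 27/10v²w - 29/2v² - 27/2vw + 3/2v + ⅕w² + 9/2w + 43/10 ≠ 0; add h_3 = -⅕v⁴w - 9/10v³w - 3v³ - 27/10v²w - 29/2v² - 27/2vw + 3/2v + ⅕w² + 9/2w + 43/10 to the basis.

The other S-polynomials (S(f_1,h_3), S(f_2,h_3)) all reduce to 0 modulo the current basis, so we have a Gröbner basis.
Inter-reduce: drop elements whose leading term is divisible by another's, tail-reduce, and make monic.
Reduced Gröbner basis: {u + ⅕v²w + 3v + 3w + 1, v⁴w + 9/2v³w + 15v³ + 27/2v²w + 145/2v² + 135/2vw - 15/2v - w² - 45/2w - 43/2}.
Label its elements g_1 = u + ⅕v²w + 3v + 3w + 1, g_2 = v⁴w + 9/2v³w + 15v³ + 27/2v²w + 145/2v² + 135/2vw - 15/2v - w² - 45/2w - 43/2.

Reduce p = 3/2uv + 3/10v³w + 9/2v² + 9/2vw + 3/2v - 6 modulo G:
  leading term uv: subtract (3/2v)·g_1 from 3/2uv + 3/10v³w + 9/2v² + 9/2vw + 3/2v - 6 → -6
  leading term 1: no divisor's leading term divides it; move -6 to the remainder.
  normal form = -6.
The normal form is nonzero, so p ∉ I. Since p minus its normal form lies in I, I + (p) = I + (r) where r = -6; decide whether this ideal is the whole ring.
Here r = -6 is a nonzero constant, hence a unit: 1 ∈ I + (p), the Gröbner basis of I + (p) is {1}, and the enlarged system has no common solution — adjoining p is inconsistent.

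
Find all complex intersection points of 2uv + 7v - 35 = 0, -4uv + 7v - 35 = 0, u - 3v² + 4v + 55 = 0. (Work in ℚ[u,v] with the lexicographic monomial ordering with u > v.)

Compute a lex Gröbner basis by Buchberger's algorithm.
f_1 = 2uv + 7v - 35, LT = uv.
f_2 = -4uv + 7v - 35, LT = uv.
f_3 = u - 3v² + 4v + 55, LT = u.

S(f_1,f_2): lcm = uv. S = 21/4v - 105/4.
  leading term v: no divisor's leading term divides it; move 21/4v to the remainder.
  leading term 1: no divisor's leading term divides it; move -105/4 to the remainder.
  remainder 21/4v - 105/4 ≠ 0; add h_4 = 21/4v - 105/4 to the basis.

The other S-polynomials (S(f_1,f_3), S(f_2,f_3), S(f_1,h_4), S(f_2,h_4), S(f_3,h_4)) all reduce to 0 modulo the current basis, so we have a Gröbner basis.
Inter-reduce: drop elements whose leading term is divisible by another's, tail-reduce, and make monic.
Reduced Gröbner basis: {u, v - 5}.

From the last basis element, v - 5 = 0, so v takes values in {5}. Each choice, substituted upward through the basis, yields the corresponding point(s) of the solution set.
  v = 5: the earlier basis element becomes u = 0, giving u = 0 — point (0, 5).
This is the nonlinear analogue of row-reducing a linear system.

{(0, 5)}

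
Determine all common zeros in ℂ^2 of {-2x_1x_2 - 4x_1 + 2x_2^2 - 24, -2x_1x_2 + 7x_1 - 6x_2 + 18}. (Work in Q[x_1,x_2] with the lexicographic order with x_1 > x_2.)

Compute a lex Gröbner basis by Buchberger's algorithm.
f_1 = -2x_1x_2 - 4x_1 + 2x_2^2 - 24, LT = x_1x_2.
f_2 = -2x_1x_2 + 7x_1 - 6x_2 + 18, LT = x_1x_2.

S(f_1,f_2): lcm = x_1x_2. S = 11/2x_1 - x_2^2 - 3x_2 + 21.
  leading term x_1: no divisor's leading term divides it; move 11/2x_1 to the remainder.
  leading term x_2^2: no divisor's leading term divides it; move -x_2^2 to the remainder.
  leading term x_2: no divisor's leading term divides it; move -3x_2 to the remainder.
  leading term 1: no divisor's leading term divides it; move 21 to the remainder.
  remainder 11/2x_1 - x_2^2 - 3x_2 + 21 ≠ 0; add h_3 = 11/2x_1 - x_2^2 - 3x_2 + 21 to the basis.

S(f_1,h_3): lcm = x_1x_2. S = 2x_1 + 2/11x_2^3 - 5/11x_2^2 - 42/11x_2 + 12.
  leading term x_1: subtract (4/11)·h_3 from 2x_1 + 2/11x_2^3 - 5/11x_2^2 - 42/11x_2 + 12 → 2/11x_2^3 - 1/11x_2^2 - 30/11x_2 + 48/11
  leading term x_2^3: no divisor's leading term divides it; move 2/11x_2^3 to the remainder.
  leading term x_2^2: no divisor's leading term divides it; move -1/11x_2^2 to the remainder.
  leading term x_2: no divisor's leading term divides it; move -30/11x_2 to the remainder.
  leading term 1: no divisor's leading term divides it; move 48/11 to the remainder.
  remainder 2/11x_2^3 - 1/11x_2^2 - 30/11x_2 + 48/11 ≠ 0; add h_4 = 2/11x_2^3 - 1/11x_2^2 - 30/11x_2 + 48/11 to the basis.

The other S-polynomials (S(f_2,h_3), S(f_1,h_4), S(f_2,h_4), S(h_3,h_4)) all reduce to 0 modulo the current basis, so we have a Gröbner basis.
Inter-reduce: drop elements whose leading term is divisible by another's, tail-reduce, and make monic.
Reduced Gröbner basis: {x_1 - 2/11x_2^2 - 6/11x_2 + 42/11, x_2^3 - 1/2x_2^2 - 15x_2 + 24}.

Elimination: the polynomial x_2^3 - 1/2x_2^2 - 15x_2 + 24 lies in the elimination ideal for x_2, so x_2 ∈ {2, -3/4 + sqrt(201)/4, -sqrt(201)/4 - 3/4}. For each such x_2, the remaining basis elements (now univariate) give the rest of the solution.
  x_2 = 2: the earlier basis element becomes x_1 + 2 = 0, giving x_1 = -2 — point (-2, 2).
  x_2 = -3/4 + sqrt(201)/4: the earlier basis element becomes x_1 - 3*sqrt(201)/44 + 81/44 = 0, giving x_1 = -81/44 + 3*sqrt(201)/44 — point (-81/44 + 3*sqrt(201)/44, -3/4 + sqrt(201)/4).
  x_2 = -sqrt(201)/4 - 3/4: the earlier basis element becomes x_1 + 3*sqrt(201)/44 + 81/44 = 0, giving x_1 = -81/44 - 3*sqrt(201)/44 — point (-81/44 - 3*sqrt(201)/44, -sqrt(201)/4 - 3/4).
Each listed point satisfies every original equation (direct substitution).
Zero-dimensionality of the ideal guarantees finitely many solutions over ℂ.

{(-2, 2), (-81/44 + 3*sqrt(201)/44, -3/4 + sqrt(201)/4), (-81/44 - 3*sqrt(201)/44, -sqrt(201)/4 - 3/4)}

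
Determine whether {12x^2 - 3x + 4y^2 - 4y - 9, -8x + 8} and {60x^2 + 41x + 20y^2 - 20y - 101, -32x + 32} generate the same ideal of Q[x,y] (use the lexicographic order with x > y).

Yes, the ideals are equal.

Two ideals are equal iff their reduced Gröbner bases coincide (the reduced basis is unique for a fixed ordering).
Buchberger on the first generating set:
f_1 = 12x^2 - 3x + 4y^2 - 4y - 9, LT = x^2.
f_2 = -8x + 8, LT = x.

S(f_1,f_2): lcm = x^2. S = 3/4x + 1/3y^2 - 1/3y - 3/4.
  leading term x: subtract (-3/32)·f_2 from 3/4x + 1/3y^2 - 1/3y - 3/4 → 1/3y^2 - 1/3y
  leading term y^2: no divisor's leading term divides it; move 1/3y^2 to the remainder.
  leading term y: no divisor's leading term divides it; move -1/3y to the remainder.
  remainder 1/3y^2 - 1/3y ≠ 0; add g_3 = 1/3y^2 - 1/3y to the basis.

The other S-polynomials (S(f_1,g_3), S(f_2,g_3)) all reduce to 0 modulo the current basis, so we have a Gröbner basis.
Inter-reduce: drop elements whose leading term is divisible by another's, tail-reduce, and make monic.
Reduced Gröbner basis: {x - 1, y^2 - y}.

Buchberger on the second generating set:
h_1 = 60x^2 + 41x + 20y^2 - 20y - 101, LT = x^2.
h_2 = -32x + 32, LT = x.

S(h_1,h_2): lcm = x^2. S = 101/60x + 1/3y^2 - 1/3y - 101/60.
  leading term x: subtract (-101/1920)·h_2 from 101/60x + 1/3y^2 - 1/3y - 101/60 → 1/3y^2 - 1/3y
  leading term y^2: no divisor's leading term divides it; move 1/3y^2 to the remainder.
  leading term y: no divisor's leading term divides it; move -1/3y to the remainder.
  remainder 1/3y^2 - 1/3y ≠ 0; add k_3 = 1/3y^2 - 1/3y to the basis.

The other S-polynomials (S(h_1,k_3), S(h_2,k_3)) all reduce to 0 modulo the current basis, so we have a Gröbner basis.
Inter-reduce: drop elements whose leading term is divisible by another's, tail-reduce, and make monic.
Reduced Gröbner basis: {x - 1, y^2 - y}.

The two bases agree; hence the ideals are identical.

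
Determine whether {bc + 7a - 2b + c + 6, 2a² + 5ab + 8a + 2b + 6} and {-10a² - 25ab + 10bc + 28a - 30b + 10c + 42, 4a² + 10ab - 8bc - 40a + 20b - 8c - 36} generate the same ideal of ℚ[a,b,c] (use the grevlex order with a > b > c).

Since reduced Gröbner bases are canonical representatives of ideals under a given ordering, it suffices to compute and compare them.
Buchberger on the first generating set:
f_1 = bc + 7a - 2b + c + 6, LT = bc.
f_2 = 2a² + 5ab + 8a + 2b + 6, LT = a².

The S-polynomials (S(f_1,f_2)) all reduce to 0 modulo the current basis, so we have a Gröbner basis.
Inter-reduce: drop elements whose leading term is divisible by another's, tail-reduce, and make monic.
Reduced Gröbner basis: {a² + 5/2ab + 4a + b + 3, bc + 7a - 2b + c + 6}.

Buchberger on the second generating set:
h_1 = -10a² - 25ab + 10bc + 28a - 30b + 10c + 42, LT = a².
h_2 = 4a² + 10ab - 8bc - 40a + 20b - 8c - 36, LT = a².

S(h_1,h_2): lcm = a². S = bc + 36/5a - 2b + c + 24/5.
  leading term bc: no divisor's leading term divides it; move bc to the remainder.
  leading term a: no divisor's leading term divides it; move 36/5a to the remainder.
  leading term b: no divisor's leading term divides it; move -2b to the remainder.
  leading term c: no divisor's leading term divides it; move c to the remainder.
  leading term 1: no divisor's leading term divides it; move 24/5 to the remainder.
  remainder bc + 36/5a - 2b + c + 24/5 ≠ 0; add k_3 = bc + 36/5a - 2b + c + 24/5 to the basis.

The other S-polynomials (S(h_1,k_3), S(h_2,k_3)) all reduce to 0 modulo the current basis, so we have a Gröbner basis.
Inter-reduce: drop elements whose leading term is divisible by another's, tail-reduce, and make monic.
Reduced Gröbner basis: {a² + 5/2ab + 22/5a + b + ⅗, bc + 36/5a - 2b + c + 24/5}.

Since the reduced bases disagree, the two ideals are not the same.

No, the ideals differ.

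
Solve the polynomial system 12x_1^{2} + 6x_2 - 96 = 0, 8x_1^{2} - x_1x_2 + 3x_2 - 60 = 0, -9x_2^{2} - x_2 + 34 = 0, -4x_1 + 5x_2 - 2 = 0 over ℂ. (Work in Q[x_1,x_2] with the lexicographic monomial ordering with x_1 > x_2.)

{(-3, -2)}

Compute a lex Gröbner basis by Buchberger's algorithm.
f_1 = 12x_1^{2} + 6x_2 - 96, LT = x_1^{2}.
f_2 = 8x_1^{2} - x_1x_2 + 3x_2 - 60, LT = x_1^{2}.
f_3 = -9x_2^{2} - x_2 + 34, LT = x_2^{2}.
f_4 = -4x_1 + 5x_2 - 2, LT = x_1.

S(f_1,f_2): lcm = x_1^{2}. S = \tfrac{1}{8}x_1x_2 + \tfrac{1}{8}x_2 - \tfrac{1}{2}.
  leading term x_1x_2: subtract (-\tfrac{1}{32}x_2)·f_4 from \tfrac{1}{8}x_1x_2 + \tfrac{1}{8}x_2 - \tfrac{1}{2} → \tfrac{5}{32}x_2^{2} + \tfrac{1}{16}x_2 - \tfrac{1}{2}
  leading term x_2^{2}: subtract (-\tfrac{5}{288})·f_3 from \tfrac{5}{32}x_2^{2} + \tfrac{1}{16}x_2 - \tfrac{1}{2} → \tfrac{13}{288}x_2 + \tfrac{13}{144}
  leading term x_2: no divisor's leading term divides it; move \tfrac{13}{288}x_2 to the remainder.
  leading term 1: no divisor's leading term divides it; move \tfrac{13}{144} to the remainder.
  remainder \tfrac{13}{288}x_2 + \tfrac{13}{144} ≠ 0; add h_5 = \tfrac{13}{288}x_2 + \tfrac{13}{144} to the basis.

S(f_1,f_3): leading monomials are coprime, so the S-polynomial reduces to 0 (Buchberger's first criterion).
S(f_1,f_4): lcm = x_1^{2}. S = \tfrac{5}{4}x_1x_2 - \tfrac{1}{2}x_1 + \tfrac{1}{2}x_2 - 8.
  leading term x_1x_2: subtract (-\tfrac{5}{16}x_2)·f_4 from \tfrac{5}{4}x_1x_2 - \tfrac{1}{2}x_1 + \tfrac{1}{2}x_2 - 8 → -\tfrac{1}{2}x_1 + \tfrac{25}{16}x_2^{2} - \tfrac{1}{8}x_2 - 8
  leading term x_1: subtract (\tfrac{1}{8})·f_4 from -\tfrac{1}{2}x_1 + \tfrac{25}{16}x_2^{2} - \tfrac{1}{8}x_2 - 8 → \tfrac{25}{16}x_2^{2} - \tfrac{3}{4}x_2 - \tfrac{31}{4}
  leading term x_2^{2}: subtract (-\tfrac{25}{144})·f_3 from \tfrac{25}{16}x_2^{2} - \tfrac{3}{4}x_2 - \tfrac{31}{4} → -\tfrac{133}{144}x_2 - \tfrac{133}{72}
  leading term x_2: subtract (-\tfrac{266}{13})·h_5 from -\tfrac{133}{144}x_2 - \tfrac{133}{72} → 0
  remainder 0.

S(f_2,f_3): leading monomials are coprime, so the S-polynomial reduces to 0 (Buchberger's first criterion).
S(f_2,f_4): lcm = x_1^{2}. S = \tfrac{9}{8}x_1x_2 - \tfrac{1}{2}x_1 + \tfrac{3}{8}x_2 - \tfrac{15}{2}.
  leading term x_1x_2: subtract (-\tfrac{9}{32}x_2)·f_4 from \tfrac{9}{8}x_1x_2 - \tfrac{1}{2}x_1 + \tfrac{3}{8}x_2 - \tfrac{15}{2} → -\tfrac{1}{2}x_1 + \tfrac{45}{32}x_2^{2} - \tfrac{3}{16}x_2 - \tfrac{15}{2}
  leading term x_1: subtract (\tfrac{1}{8})·f_4 from -\tfrac{1}{2}x_1 + \tfrac{45}{32}x_2^{2} - \tfrac{3}{16}x_2 - \tfrac{15}{2} → \tfrac{45}{32}x_2^{2} - \tfrac{13}{16}x_2 - \tfrac{29}{4}
  leading term x_2^{2}: subtract (-\tfrac{5}{32})·f_3 from \tfrac{45}{32}x_2^{2} - \tfrac{13}{16}x_2 - \tfrac{29}{4} → -\tfrac{31}{32}x_2 - \tfrac{31}{16}
  leading term x_2: subtract (-\tfrac{279}{13})·h_5 from -\tfrac{31}{32}x_2 - \tfrac{31}{16} → 0
  remainder 0.

S(f_3,f_4): leading monomials are coprime, so the S-polynomial reduces to 0 (Buchberger's first criterion).
S(f_1,h_5): leading monomials are coprime, so the S-polynomial reduces to 0 (Buchberger's first criterion).
S(f_2,h_5): leading monomials are coprime, so the S-polynomial reduces to 0 (Buchberger's first criterion).
S(f_3,h_5): lcm = x_2^{2}. S = -\tfrac{17}{9}x_2 - \tfrac{34}{9}.
  leading term x_2: subtract (-\tfrac{544}{13})·h_5 from -\tfrac{17}{9}x_2 - \tfrac{34}{9} → 0
  remainder 0.

S(f_4,h_5): leading monomials are coprime, so the S-polynomial reduces to 0 (Buchberger's first criterion).
Every S-polynomial of the final basis reduces to 0, so we have a Gröbner basis.
Inter-reduce: drop elements whose leading term is divisible by another's, tail-reduce, and make monic.
Reduced Gröbner basis: {x_1 + 3, x_2 + 2}.

A lex Gröbner basis eliminates variables successively. Here x_2 + 2 depends only on x_2, with roots {-2}; lifting each root through the earlier basis elements recovers the full solutions.
  x_2 = -2: the earlier basis element becomes x_1 + 3 = 0, giving x_1 = -3 — point (-3, -2).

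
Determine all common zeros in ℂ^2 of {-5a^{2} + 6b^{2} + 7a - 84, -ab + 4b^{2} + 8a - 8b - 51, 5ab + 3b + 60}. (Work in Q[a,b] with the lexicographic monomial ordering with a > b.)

Compute a lex Gröbner basis by Buchberger's algorithm.
f_1 = -5a^{2} + 7a + 6b^{2} - 84, LT = a^{2}.
f_2 = -ab + 8a + 4b^{2} - 8b - 51, LT = ab.
f_3 = 5ab + 3b + 60, LT = ab.

S(f_1,f_2): lcm = a^{2}b. S = 8a^{2} + 4ab^{2} - \tfrac{47}{5}ab - 51a - \tfrac{6}{5}b^{3} + \tfrac{84}{5}b.
  reduce S modulo (f_1, f_2, f_3):
  remainder 141a + \tfrac{74}{5}b^{3} + 68b^{2} - 368b - 1287 ≠ 0; add h_4 = 141a + \tfrac{74}{5}b^{3} + 68b^{2} - 368b - 1287 to the basis.

S(f_1,f_3): lcm = a^{2}b. S = -2ab - 12a - \tfrac{6}{5}b^{3} + \tfrac{84}{5}b.
  reduce S modulo (f_1, f_2, f_3, h_4):
  remainder \tfrac{1226}{705}b^{3} + \tfrac{776}{141}b^{2} - \tfrac{28396}{705}b - \tfrac{7218}{47} ≠ 0; add h_5 = \tfrac{1226}{705}b^{3} + \tfrac{776}{141}b^{2} - \tfrac{28396}{705}b - \tfrac{7218}{47} to the basis.

S(f_2,f_3): lcm = ab. S = -8a - 4b^{2} + \tfrac{37}{5}b + 39.
  reduce S modulo (f_1, f_2, f_3, h_4, h_5):
  remainder -\tfrac{1716}{613}b^{2} + \tfrac{18297}{3065}b + \tfrac{24603}{613} ≠ 0; add h_6 = -\tfrac{1716}{613}b^{2} + \tfrac{18297}{3065}b + \tfrac{24603}{613} to the basis.

S(f_1,h_4): lcm = a^{2}. S = -\tfrac{74}{705}ab^{3} - \tfrac{68}{141}ab^{2} + \tfrac{368}{141}ab + \tfrac{1816}{235}a - \tfrac{6}{5}b^{2} + \tfrac{84}{5}.
  reduce S modulo (f_1, f_2, f_3, h_4, h_5, h_6):
  remainder -\tfrac{14234708}{2191475}b + \tfrac{14234708}{438295} ≠ 0; add h_7 = -\tfrac{14234708}{2191475}b + \tfrac{14234708}{438295} to the basis.

The other S-polynomials (S(f_2,h_4), S(f_3,h_4), S(f_1,h_5), S(f_2,h_5), S(f_3,h_5), S(h_4,h_5), S(f_1,h_6), S(f_2,h_6), S(f_3,h_6), S(h_4,h_6), S(h_5,h_6), S(f_1,h_7), S(f_2,h_7), S(f_3,h_7), S(h_4,h_7), S(h_5,h_7), S(h_6,h_7)) all reduce to 0 modulo the current basis, so we have a Gröbner basis.
Inter-reduce: drop elements whose leading term is divisible by another's, tail-reduce, and make monic.
Reduced Gröbner basis: {a + 3, b - 5}.

A lex Gröbner basis eliminates variables successively. Here b - 5 depends only on b, with roots {5}; lifting each root through the earlier basis elements recovers the full solutions.
  b = 5: the earlier basis element becomes a + 3 = 0, giving a = -3 — point (-3, 5).

{(-3, 5)}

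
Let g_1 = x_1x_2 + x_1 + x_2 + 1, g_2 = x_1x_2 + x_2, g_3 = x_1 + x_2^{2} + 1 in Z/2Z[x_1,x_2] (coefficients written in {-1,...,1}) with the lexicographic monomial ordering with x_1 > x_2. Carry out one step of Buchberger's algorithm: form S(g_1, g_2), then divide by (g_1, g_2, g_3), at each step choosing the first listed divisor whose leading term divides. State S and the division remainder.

S(g_1, g_2) = x_1 + 1; remainder on division = x_2^{2}.

lcm(LM(g_1), LM(g_2)) = x_1x_2.
S = (lcm/LT(g_1))·g_1 − (lcm/LT(g_2))·g_2 = x_1 + 1.
Reduce S modulo (g_1, g_2, g_3) in that order:
  leading term x_1: subtract (1)·g_3 from x_1 + 1 → x_2^{2}
  leading term x_2^{2}: no divisor's leading term divides it; move x_2^{2} to the remainder.
The remainder x_2^{2} is nonzero, so it would be added as the next basis element.
An S-polynomial is built so that the two leading terms cancel; whether anything survives reduction is exactly the Gröbner-basis criterion.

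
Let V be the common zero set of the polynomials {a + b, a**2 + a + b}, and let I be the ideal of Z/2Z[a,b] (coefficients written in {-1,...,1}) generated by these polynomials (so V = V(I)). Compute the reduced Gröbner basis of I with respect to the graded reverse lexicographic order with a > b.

G = {b**2, a + b}

f_1 = a + b, LT = a.
f_2 = a**2 + a + b, LT = a**2.

S(f_1,f_2): lcm = a**2. S = a*b + a + b.
  leading term a*b: subtract (b)·f_1 from a*b + a + b → b**2 + a + b
  leading term b**2: no divisor's leading term divides it; move b**2 to the remainder.
  leading term a: subtract (1)·f_1 from a + b → 0
  remainder b**2 ≠ 0; add g_3 = b**2 to the basis.

S(f_1,g_3): leading monomials are coprime, so the S-polynomial reduces to 0 (Buchberger's first criterion).
S(f_2,g_3): leading monomials are coprime, so the S-polynomial reduces to 0 (Buchberger's first criterion).
Every S-polynomial of the final basis reduces to 0, so we have a Gröbner basis.
Inter-reduce: drop elements whose leading term is divisible by another's, tail-reduce, and make monic.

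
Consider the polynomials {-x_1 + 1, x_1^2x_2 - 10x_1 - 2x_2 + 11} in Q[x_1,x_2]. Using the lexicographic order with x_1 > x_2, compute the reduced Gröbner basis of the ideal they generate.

G = {x_1 - 1, x_2 - 1}

The reduced Gröbner basis is the canonical form of the ideal for this ordering.

f_1 = -x_1 + 1, LT = x_1.
f_2 = x_1^2x_2 - 10x_1 - 2x_2 + 11, LT = x_1^2x_2.

S(f_1,f_2): lcm = x_1^2x_2. S = -x_1x_2 + 10x_1 + 2x_2 - 11.
  leading term x_1x_2: subtract (x_2)·f_1 from -x_1x_2 + 10x_1 + 2x_2 - 11 → 10x_1 + x_2 - 11
  leading term x_1: subtract (-10)·f_1 from 10x_1 + x_2 - 11 → x_2 - 1
  leading term x_2: no divisor's leading term divides it; move x_2 to the remainder.
  leading term 1: no divisor's leading term divides it; move -1 to the remainder.
  remainder x_2 - 1 ≠ 0; add g_3 = x_2 - 1 to the basis.

The other S-polynomials (S(f_1,g_3), S(f_2,g_3)) all reduce to 0 modulo the current basis, so we have a Gröbner basis.
Inter-reduce: drop elements whose leading term is divisible by another's, tail-reduce, and make monic.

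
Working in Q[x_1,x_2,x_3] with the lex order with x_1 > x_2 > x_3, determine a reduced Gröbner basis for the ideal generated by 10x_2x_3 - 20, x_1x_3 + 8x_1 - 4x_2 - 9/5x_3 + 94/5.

G = {x_1x_2 + 1/4x_1 - 1/2x_2^2 + 47/20x_2 - 9/20, x_1x_3 + 8x_1 - 4x_2 - 9/5x_3 + 94/5, x_2x_3 - 2}

f_1 = 10x_2x_3 - 20, LT = x_2x_3.
f_2 = x_1x_3 + 8x_1 - 4x_2 - 9/5x_3 + 94/5, LT = x_1x_3.

S(f_1,f_2): lcm = x_1x_2x_3. S = -8x_1x_2 - 2x_1 + 4x_2^2 + 9/5x_2x_3 - 94/5x_2.
  leading term x_1x_2: no divisor's leading term divides it; move -8x_1x_2 to the remainder.
  leading term x_1: no divisor's leading term divides it; move -2x_1 to the remainder.
  leading term x_2^2: no divisor's leading term divides it; move 4x_2^2 to the remainder.
  leading term x_2x_3: subtract (9/50)·f_1 from 9/5x_2x_3 - 94/5x_2 → -94/5x_2 + 18/5
  leading term x_2: no divisor's leading term divides it; move -94/5x_2 to the remainder.
  leading term 1: no divisor's leading term divides it; move 18/5 to the remainder.
  remainder -8x_1x_2 - 2x_1 + 4x_2^2 - 94/5x_2 + 18/5 ≠ 0; add g_3 = -8x_1x_2 - 2x_1 + 4x_2^2 - 94/5x_2 + 18/5 to the basis.

The other S-polynomials (S(f_1,g_3), S(f_2,g_3)) all reduce to 0 modulo the current basis, so we have a Gröbner basis.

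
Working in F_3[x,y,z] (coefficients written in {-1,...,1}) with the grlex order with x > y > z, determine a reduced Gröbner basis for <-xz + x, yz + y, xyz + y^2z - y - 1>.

G = {y^2 + y + 1, x, z + 1}

f_1 = -xz + x, LT = xz.
f_2 = yz + y, LT = yz.
f_3 = xyz + y^2z - y - 1, LT = xyz.

S(f_1,f_2): lcm = xyz. S = xy.
  leading term xy: no divisor's leading term divides it; move xy to the remainder.
  remainder xy ≠ 0; add g_4 = xy to the basis.

S(f_1,f_3): lcm = xyz. S = -y^2z - xy + y + 1.
  leading term y^2z: subtract (-y)·f_2 from -y^2z - xy + y + 1 → -xy + y^2 + y + 1
  leading term xy: subtract (-1)·g_4 from -xy + y^2 + y + 1 → y^2 + y + 1
  leading term y^2: no divisor's leading term divides it; move y^2 to the remainder.
  leading term y: no divisor's leading term divides it; move y to the remainder.
  leading term 1: no divisor's leading term divides it; move 1 to the remainder.
  remainder y^2 + y + 1 ≠ 0; add g_5 = y^2 + y + 1 to the basis.

S(f_2,g_5): lcm = y^2z. S = y^2 - yz - z.
  leading term y^2: subtract (1)·g_5 from y^2 - yz - z → -yz - y - z - 1
  leading term yz: subtract (-1)·f_2 from -yz - y - z - 1 → -z - 1
  leading term z: no divisor's leading term divides it; move -z to the remainder.
  leading term 1: no divisor's leading term divides it; move -1 to the remainder.
  remainder -z - 1 ≠ 0; add g_6 = -z - 1 to the basis.

S(f_3,g_5): lcm = xy^2z. S = y^3z - xyz - xz - y^2 - y.
  leading term y^3z: subtract (y^2)·f_2 from y^3z - xyz - xz - y^2 - y → -xyz - y^3 - xz - y^2 - y
  leading term xyz: subtract (y)·f_1 from -xyz - y^3 - xz - y^2 - y → -y^3 - xy - xz - y^2 - y
  leading term y^3: subtract (-y)·g_5 from -y^3 - xy - xz - y^2 - y → -xy - xz
  leading term xy: subtract (-1)·g_4 from -xy - xz → -xz
  leading term xz: subtract (1)·f_1 from -xz → -x
  leading term x: no divisor's leading term divides it; move -x to the remainder.
  remainder -x ≠ 0; add g_7 = -x to the basis.

The other S-polynomials (S(f_2,f_3), S(f_1,g_4), S(f_2,g_4), S(f_3,g_4), S(f_1,g_5), S(g_4,g_5), S(f_1,g_6), S(f_2,g_6), S(f_3,g_6), S(g_4,g_6), S(g_5,g_6), S(f_1,g_7), S(f_2,g_7), S(f_3,g_7), S(g_4,g_7), S(g_5,g_7), S(g_6,g_7)) all reduce to 0 modulo the current basis, so we have a Gröbner basis.
Inter-reduce: drop elements whose leading term is divisible by another's, tail-reduce, and make monic.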